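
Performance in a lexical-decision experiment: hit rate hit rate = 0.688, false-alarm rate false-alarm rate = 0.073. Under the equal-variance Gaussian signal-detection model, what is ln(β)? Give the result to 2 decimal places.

z(H) = z(0.688) = 0.490
z(FA) = z(0.073) = -1.454
ln β = −½·[z(H)² − z(FA)²] = −0.5 × (0.240 − 2.114) = 0.937

ln β = 0.94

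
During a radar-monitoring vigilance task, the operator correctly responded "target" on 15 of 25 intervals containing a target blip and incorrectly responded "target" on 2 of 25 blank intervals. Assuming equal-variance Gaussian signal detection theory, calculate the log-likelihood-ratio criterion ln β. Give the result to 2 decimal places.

ln β = 0.96

H = 15/25 = 0.6000
FA = 2/25 = 0.0800
z(0.6000) = 0.253, z(0.0800) = -1.405
ln β = −½·[z(H)² − z(FA)²] = −0.5 × (0.064 − 1.974) = 0.955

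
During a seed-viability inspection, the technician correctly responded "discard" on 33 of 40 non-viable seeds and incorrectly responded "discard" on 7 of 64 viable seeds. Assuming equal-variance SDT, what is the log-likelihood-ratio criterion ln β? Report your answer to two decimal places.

H = 33/40 = 0.8250
FA = 7/64 = 0.1094
z(H) = z(0.8250) = 0.935
z(FA) = z(0.1094) = -1.230
ln β = −½·[z(H)² − z(FA)²] = −0.5 × (0.874 − 1.513) = 0.3195

ln β = 0.32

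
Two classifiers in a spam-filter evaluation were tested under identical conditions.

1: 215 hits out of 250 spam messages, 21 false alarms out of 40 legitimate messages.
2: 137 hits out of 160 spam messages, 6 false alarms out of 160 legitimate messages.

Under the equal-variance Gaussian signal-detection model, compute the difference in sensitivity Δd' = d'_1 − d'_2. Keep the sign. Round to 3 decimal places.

1: z(0.8600) = 1.0803, z(0.5250) = 0.0627, d' = 1.0176
2: z(0.8562) = 1.0634, z(0.0375) = -1.7805, d' = 2.8439
Δd' = d'_1 − d'_2 = 1.0176 − 2.8439 = -1.8263
2 has the higher sensitivity.

Δd' = -1.826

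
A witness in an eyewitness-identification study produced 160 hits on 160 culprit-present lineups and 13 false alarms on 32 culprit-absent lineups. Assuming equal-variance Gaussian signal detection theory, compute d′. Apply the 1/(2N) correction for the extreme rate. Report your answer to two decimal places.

The hit rate is 160/160 = 1, so apply the 1/(2N) correction: H → 1 − 1/(2·160) = 0.99687.
z(H) = z(0.99687) = 2.734
z(FA) = z(0.40625) = -0.237
d' = 2.734 − (-0.237) = 2.971

d′ = 2.97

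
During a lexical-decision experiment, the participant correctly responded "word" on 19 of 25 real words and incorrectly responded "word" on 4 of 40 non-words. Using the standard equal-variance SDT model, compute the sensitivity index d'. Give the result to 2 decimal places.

H = 19/25 = 0.7600
FA = 4/40 = 0.1000
Φ⁻¹(H) = Φ⁻¹(0.7600) = 0.706
Φ⁻¹(FA) = Φ⁻¹(0.1000) = -1.282
d' = z(H) − z(FA) = 0.706 − (-1.282) = 1.988

d' = 1.99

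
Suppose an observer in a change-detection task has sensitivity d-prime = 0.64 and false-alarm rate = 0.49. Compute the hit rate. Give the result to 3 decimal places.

hit rate = 0.731

z(false-alarm rate) = z(0.49) = -0.0251
z(H) = z(FA) + d' = -0.0251 + 0.64 = 0.6149
hit rate = Φ(0.6149) = 0.7307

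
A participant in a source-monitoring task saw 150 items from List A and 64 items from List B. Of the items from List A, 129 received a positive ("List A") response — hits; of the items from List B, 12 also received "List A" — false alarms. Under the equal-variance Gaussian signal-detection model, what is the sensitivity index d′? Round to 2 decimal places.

d′ = 1.97

H = 129/150 = 0.8600
FA = 12/64 = 0.1875
z(0.8600) = 1.080, z(0.1875) = -0.887
d' = z(H) − z(FA) = 1.080 − (-0.887) = 1.967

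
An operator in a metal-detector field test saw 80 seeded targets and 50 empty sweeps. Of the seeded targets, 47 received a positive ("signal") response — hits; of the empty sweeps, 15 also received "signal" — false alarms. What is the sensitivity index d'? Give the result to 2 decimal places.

H = 47/80 = 0.5875
FA = 15/50 = 0.3000
z(H) = 0.2211
z(FA) = -0.5244
d' = z(H) − z(FA) = 0.2211 − (-0.5244) = 0.7455

d' = 0.75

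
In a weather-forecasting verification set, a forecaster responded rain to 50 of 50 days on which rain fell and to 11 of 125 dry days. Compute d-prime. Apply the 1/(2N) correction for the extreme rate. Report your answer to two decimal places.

The hit rate is 50/50 = 1, so apply the 1/(2N) correction: H → 1 − 1/(2·50) = 0.99000.
z(H) = z(0.99000) = 2.326
z(FA) = z(0.08800) = -1.353
d' = 2.326 − (-1.353) = 3.679

d-prime = 3.68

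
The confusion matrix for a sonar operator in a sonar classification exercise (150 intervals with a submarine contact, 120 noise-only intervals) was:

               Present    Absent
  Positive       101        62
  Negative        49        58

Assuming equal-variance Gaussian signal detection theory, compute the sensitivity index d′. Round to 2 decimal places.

H = 101/150 = 0.6733
FA = 62/120 = 0.5167
z(H) = z(0.6733) = 0.449
z(FA) = z(0.5167) = 0.042
d' = z(H) − z(FA) = 0.449 − 0.042 = 0.407

d′ = 0.41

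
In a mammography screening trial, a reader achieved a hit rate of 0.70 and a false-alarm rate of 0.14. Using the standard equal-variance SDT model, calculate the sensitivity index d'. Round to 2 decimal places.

d' = 1.60

z(H) = 0.524
z(FA) = -1.080
d' = z(H) − z(FA) = 0.524 − (-1.080) = 1.604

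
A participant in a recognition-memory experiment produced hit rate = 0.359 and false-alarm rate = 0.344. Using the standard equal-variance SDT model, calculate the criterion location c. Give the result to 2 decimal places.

c = 0.38

z(H) = z(0.359) = -0.361
z(FA) = z(0.344) = -0.402
c = −½·[z(H) + z(FA)] = −0.5 × (-0.361 + (-0.402)) = 0.3815
c > 0: the participant has a conservative response bias.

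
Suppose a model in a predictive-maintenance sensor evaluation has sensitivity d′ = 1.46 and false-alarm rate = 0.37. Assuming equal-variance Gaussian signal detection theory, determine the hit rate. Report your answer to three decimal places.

hit rate = 0.870

z(false-alarm rate) = z(0.37) = -0.3319
z(H) = z(FA) + d' = -0.3319 + 1.46 = 1.1281
hit rate = Φ(1.1281) = 0.8704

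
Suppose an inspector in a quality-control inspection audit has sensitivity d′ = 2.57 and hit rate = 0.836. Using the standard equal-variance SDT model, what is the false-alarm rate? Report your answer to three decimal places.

z(hit rate) = z(0.836) = 0.9782
z(FA) = z(H) − d' = 0.9782 − 2.57 = -1.5918
false-alarm rate = Φ(-1.5918) = 0.0557

false-alarm rate = 0.056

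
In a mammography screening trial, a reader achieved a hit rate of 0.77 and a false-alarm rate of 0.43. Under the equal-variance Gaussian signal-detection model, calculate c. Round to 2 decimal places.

z(0.77) = 0.7388, z(0.43) = -0.1764
c = −½·[z(H) + z(FA)] = −0.5 × (0.7388 + (-0.1764)) = -0.2812
c < 0: the reader has a liberal response bias.

c = -0.28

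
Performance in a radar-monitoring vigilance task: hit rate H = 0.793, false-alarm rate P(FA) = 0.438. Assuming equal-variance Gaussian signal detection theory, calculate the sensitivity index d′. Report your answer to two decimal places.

z(H) = z(0.793) = 0.817
z(FA) = z(0.438) = -0.156
d' = z(H) − z(FA) = 0.817 − (-0.156) = 0.973

d′ = 0.97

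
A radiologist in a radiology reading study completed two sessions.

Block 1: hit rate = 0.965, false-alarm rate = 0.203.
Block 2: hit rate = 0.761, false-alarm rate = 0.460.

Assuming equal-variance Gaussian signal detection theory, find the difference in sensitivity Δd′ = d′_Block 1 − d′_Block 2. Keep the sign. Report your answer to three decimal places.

Δd′ = 1.833

Block 1: z(0.965) = 1.8119, z(0.203) = -0.8310, d' = 2.6429
Block 2: z(0.761) = 0.7095, z(0.460) = -0.1004, d' = 0.8099
Δd' = d'_Block 1 − d'_Block 2 = 2.6429 − 0.8099 = 1.8330
Block 1 has the higher sensitivity.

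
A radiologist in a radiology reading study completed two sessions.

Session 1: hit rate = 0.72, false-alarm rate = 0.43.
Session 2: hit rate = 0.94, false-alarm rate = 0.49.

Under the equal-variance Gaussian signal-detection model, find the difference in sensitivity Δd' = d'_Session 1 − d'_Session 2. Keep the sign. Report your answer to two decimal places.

Δd' = -0.82

Session 1: z(0.72) = 0.583, z(0.43) = -0.176, d' = 0.759
Session 2: z(0.94) = 1.555, z(0.49) = -0.025, d' = 1.580
Δd' = d'_Session 1 − d'_Session 2 = 0.759 − 1.580 = -0.821
Session 2 has the higher sensitivity.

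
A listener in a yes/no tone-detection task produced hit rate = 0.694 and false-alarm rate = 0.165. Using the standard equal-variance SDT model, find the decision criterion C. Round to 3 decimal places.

z(H) = 0.5072
z(FA) = -0.9741
c = −½·[z(H) + z(FA)] = −0.5 × (0.5072 + (-0.9741)) = 0.23345

C = 0.233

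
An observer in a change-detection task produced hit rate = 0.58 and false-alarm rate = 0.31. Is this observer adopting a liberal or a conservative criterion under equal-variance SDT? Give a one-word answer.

conservative

z(H) = 0.202, z(FA) = -0.496
c = −½·(z(H) + z(FA)) = 0.147
c > 0 → conservative criterion (biased toward responding “no”).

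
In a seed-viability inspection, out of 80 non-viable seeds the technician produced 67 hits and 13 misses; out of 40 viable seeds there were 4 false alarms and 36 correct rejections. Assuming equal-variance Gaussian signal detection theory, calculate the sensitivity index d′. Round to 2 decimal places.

H = 67/80 = 0.8375
FA = 4/40 = 0.1000
z(H) = z(0.8375) = 0.984
z(FA) = z(0.1000) = -1.282
d' = z(H) − z(FA) = 0.984 − (-1.282) = 2.266

d′ = 2.27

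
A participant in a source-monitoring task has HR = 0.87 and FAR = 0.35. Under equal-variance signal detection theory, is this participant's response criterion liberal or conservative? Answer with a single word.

liberal

z(H) = 1.126, z(FA) = -0.385
c = −½·(z(H) + z(FA)) = -0.3705
c < 0 → liberal criterion (biased toward responding “yes”).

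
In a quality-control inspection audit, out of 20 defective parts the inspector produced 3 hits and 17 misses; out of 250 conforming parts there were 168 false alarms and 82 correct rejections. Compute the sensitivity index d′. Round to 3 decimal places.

H = 3/20 = 0.1500
FA = 168/250 = 0.6720
Φ⁻¹(H) = -1.0364
Φ⁻¹(FA) = 0.4454
d' = z(H) − z(FA) = -1.0364 − 0.4454 = -1.4818

d′ = -1.482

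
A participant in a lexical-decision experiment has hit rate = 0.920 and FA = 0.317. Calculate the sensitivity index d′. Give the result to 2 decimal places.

d′ = 1.88

Φ⁻¹(0.920) = 1.4051, Φ⁻¹(0.317) = -0.4761
d' = z(H) − z(FA) = 1.4051 − (-0.4761) = 1.8812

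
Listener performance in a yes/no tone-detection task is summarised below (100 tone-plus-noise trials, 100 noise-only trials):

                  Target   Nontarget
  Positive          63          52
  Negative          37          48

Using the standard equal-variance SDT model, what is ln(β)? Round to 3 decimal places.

H = 63/100 = 0.6300
FA = 52/100 = 0.5200
Φ⁻¹(0.6300) = 0.3319, Φ⁻¹(0.5200) = 0.0502
ln β = −½·[z(H)² − z(FA)²] = −0.5 × (0.1102 − 0.0025) = -0.05385

ln β = -0.054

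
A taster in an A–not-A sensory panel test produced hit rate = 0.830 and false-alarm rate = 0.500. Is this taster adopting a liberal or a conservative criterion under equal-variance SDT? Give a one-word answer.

liberal

z(H) = 0.954, z(FA) = 0.000
c = −½·(z(H) + z(FA)) = -0.477
c < 0 → liberal criterion (biased toward responding “yes”).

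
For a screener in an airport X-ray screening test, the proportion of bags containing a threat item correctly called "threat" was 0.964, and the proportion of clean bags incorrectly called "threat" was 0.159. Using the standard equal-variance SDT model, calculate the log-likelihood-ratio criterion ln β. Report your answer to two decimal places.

ln β = -1.12

z(0.964) = 1.799, z(0.159) = -0.999
ln β = −½·[z(H)² − z(FA)²] = −0.5 × (3.236 − 0.998) = -1.119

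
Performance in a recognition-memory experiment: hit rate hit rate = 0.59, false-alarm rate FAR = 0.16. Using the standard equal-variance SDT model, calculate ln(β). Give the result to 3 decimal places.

Φ⁻¹(H) = 0.2275
Φ⁻¹(FA) = -0.9945
ln β = −½·[z(H)² − z(FA)²] = −0.5 × (0.0518 − 0.9890) = 0.4686

ln β = 0.469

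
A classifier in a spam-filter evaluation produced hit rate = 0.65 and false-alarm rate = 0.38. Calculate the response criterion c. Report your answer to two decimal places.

z(0.65) = 0.385, z(0.38) = -0.305
c = −½·[z(H) + z(FA)] = −0.5 × (0.385 + (-0.305)) = -0.040
c < 0: the classifier has a liberal response bias.

c = -0.04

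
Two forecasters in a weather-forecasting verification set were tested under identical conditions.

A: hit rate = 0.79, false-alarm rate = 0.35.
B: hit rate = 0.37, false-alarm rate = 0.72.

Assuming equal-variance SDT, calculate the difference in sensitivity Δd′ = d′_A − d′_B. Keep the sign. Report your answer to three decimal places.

A: z(0.79) = 0.8064, z(0.35) = -0.3853, d' = 1.1917
B: z(0.37) = -0.3319, z(0.72) = 0.5828, d' = -0.9147
Δd' = d'_A − d'_B = 1.1917 − (-0.9147) = 2.1064
A has the higher sensitivity.

Δd′ = 2.106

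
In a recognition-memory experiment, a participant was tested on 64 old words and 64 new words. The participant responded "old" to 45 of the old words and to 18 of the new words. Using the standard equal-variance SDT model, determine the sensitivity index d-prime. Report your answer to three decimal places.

H = 45/64 = 0.7031
FA = 18/64 = 0.2812
z(H) = z(0.7031) = 0.5333
z(FA) = z(0.2812) = -0.5793
d' = z(H) − z(FA) = 0.5333 − (-0.5793) = 1.1126

d-prime = 1.113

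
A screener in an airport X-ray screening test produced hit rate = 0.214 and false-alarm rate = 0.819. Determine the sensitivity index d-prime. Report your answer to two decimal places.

d-prime = -1.70

Φ⁻¹(0.214) = -0.7926, Φ⁻¹(0.819) = 0.9116
d' = z(H) − z(FA) = -0.7926 − 0.9116 = -1.7042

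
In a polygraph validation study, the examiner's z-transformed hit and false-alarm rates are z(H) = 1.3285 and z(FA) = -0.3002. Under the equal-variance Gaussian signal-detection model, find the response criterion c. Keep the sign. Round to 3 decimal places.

c = -0.514

c = −½·[z(H) + z(FA)] = −½·(1.3285 + (-0.3002)) = -0.51415
c < 0: the examiner has a liberal response bias.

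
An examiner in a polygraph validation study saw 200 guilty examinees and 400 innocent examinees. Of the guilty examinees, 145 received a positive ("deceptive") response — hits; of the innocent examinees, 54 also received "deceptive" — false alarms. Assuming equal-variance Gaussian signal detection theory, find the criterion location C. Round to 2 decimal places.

C = 0.25

H = 145/200 = 0.7250
FA = 54/400 = 0.1350
z(0.7250) = 0.5978, z(0.1350) = -1.1031
c = −½·[z(H) + z(FA)] = −0.5 × (0.5978 + (-1.1031)) = 0.25265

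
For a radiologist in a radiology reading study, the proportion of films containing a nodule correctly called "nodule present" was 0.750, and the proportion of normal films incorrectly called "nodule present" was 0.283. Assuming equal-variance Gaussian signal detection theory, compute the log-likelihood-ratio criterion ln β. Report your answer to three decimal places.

ln β = -0.063

Φ⁻¹(H) = 0.6745
Φ⁻¹(FA) = -0.5740
ln β = −½·[z(H)² − z(FA)²] = −0.5 × (0.4550 − 0.3295) = -0.06275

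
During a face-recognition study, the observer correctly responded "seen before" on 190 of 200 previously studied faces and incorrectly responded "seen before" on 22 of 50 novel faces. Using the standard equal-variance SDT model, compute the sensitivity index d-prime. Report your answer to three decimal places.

d-prime = 1.796

H = 190/200 = 0.9500
FA = 22/50 = 0.4400
Φ⁻¹(H) = Φ⁻¹(0.9500) = 1.6449
Φ⁻¹(FA) = Φ⁻¹(0.4400) = -0.1510
d' = z(H) − z(FA) = 1.6449 − (-0.1510) = 1.7959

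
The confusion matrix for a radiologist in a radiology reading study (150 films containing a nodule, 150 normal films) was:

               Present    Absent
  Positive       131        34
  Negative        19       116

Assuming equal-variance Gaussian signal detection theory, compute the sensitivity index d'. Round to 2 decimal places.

H = 131/150 = 0.8733
FA = 34/150 = 0.2267
Φ⁻¹(0.8733) = 1.1421, Φ⁻¹(0.2267) = -0.7498
d' = z(H) − z(FA) = 1.1421 − (-0.7498) = 1.8919

d' = 1.89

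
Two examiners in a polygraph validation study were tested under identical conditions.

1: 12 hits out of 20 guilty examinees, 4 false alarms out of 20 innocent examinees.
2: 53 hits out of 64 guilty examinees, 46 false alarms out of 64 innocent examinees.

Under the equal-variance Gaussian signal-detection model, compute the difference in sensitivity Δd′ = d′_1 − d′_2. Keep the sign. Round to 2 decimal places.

Δd′ = 0.73

1: z(0.6000) = 0.253, z(0.2000) = -0.842, d' = 1.095
2: z(0.8281) = 0.947, z(0.7188) = 0.579, d' = 0.368
Δd' = d'_1 − d'_2 = 1.095 − 0.368 = 0.727
1 has the higher sensitivity.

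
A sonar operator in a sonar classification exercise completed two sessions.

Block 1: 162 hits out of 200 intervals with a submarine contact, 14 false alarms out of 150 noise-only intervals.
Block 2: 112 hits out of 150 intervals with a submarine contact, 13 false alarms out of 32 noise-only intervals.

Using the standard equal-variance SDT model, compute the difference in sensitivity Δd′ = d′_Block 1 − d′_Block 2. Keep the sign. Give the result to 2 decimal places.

Block 1: z(0.8100) = 0.878, z(0.0933) = -1.321, d' = 2.199
Block 2: z(0.7467) = 0.664, z(0.4062) = -0.237, d' = 0.901
Δd' = d'_Block 1 − d'_Block 2 = 2.199 − 0.901 = 1.298
Block 1 has the higher sensitivity.

Δd′ = 1.30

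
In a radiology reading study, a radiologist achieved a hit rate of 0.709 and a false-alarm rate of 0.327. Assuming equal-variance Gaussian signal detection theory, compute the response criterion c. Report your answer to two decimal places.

c = -0.05

z(0.709) = 0.5505, z(0.327) = -0.4482
c = −½·[z(H) + z(FA)] = −0.5 × (0.5505 + (-0.4482)) = -0.05115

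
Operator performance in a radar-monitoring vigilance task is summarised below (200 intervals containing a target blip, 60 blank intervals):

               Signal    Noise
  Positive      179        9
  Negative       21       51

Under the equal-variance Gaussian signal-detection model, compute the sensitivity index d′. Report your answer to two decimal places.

d′ = 2.29

H = 179/200 = 0.8950
FA = 9/60 = 0.1500
z(0.8950) = 1.254, z(0.1500) = -1.036
d' = z(H) − z(FA) = 1.254 − (-1.036) = 2.290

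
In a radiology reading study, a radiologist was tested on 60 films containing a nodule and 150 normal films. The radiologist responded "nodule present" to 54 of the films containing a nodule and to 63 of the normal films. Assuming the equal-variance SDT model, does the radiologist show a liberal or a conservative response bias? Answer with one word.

z(H) = 1.282, z(FA) = -0.202
c = −½·(z(H) + z(FA)) = -0.540
c < 0 → liberal criterion (biased toward responding “yes”).

liberal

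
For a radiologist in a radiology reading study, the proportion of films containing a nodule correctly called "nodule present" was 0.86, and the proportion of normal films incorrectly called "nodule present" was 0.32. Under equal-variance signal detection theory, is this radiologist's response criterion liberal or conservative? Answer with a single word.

z(H) = 1.080, z(FA) = -0.468
c = −½·(z(H) + z(FA)) = -0.306
c < 0 → liberal criterion (biased toward responding “yes”).

liberal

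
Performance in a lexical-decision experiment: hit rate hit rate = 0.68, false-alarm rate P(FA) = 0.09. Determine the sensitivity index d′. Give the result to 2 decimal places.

d′ = 1.81

z(H) = 0.468
z(FA) = -1.341
d' = z(H) − z(FA) = 0.468 − (-1.341) = 1.809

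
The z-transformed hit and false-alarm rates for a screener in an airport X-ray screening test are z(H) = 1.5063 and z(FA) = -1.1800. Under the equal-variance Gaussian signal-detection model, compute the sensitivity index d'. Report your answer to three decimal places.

d' = z(H) − z(FA) = 1.5063 − (-1.1800) = 2.6863

d' = 2.686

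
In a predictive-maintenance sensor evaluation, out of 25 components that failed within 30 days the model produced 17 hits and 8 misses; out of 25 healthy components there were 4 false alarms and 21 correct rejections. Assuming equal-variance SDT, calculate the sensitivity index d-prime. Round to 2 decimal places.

H = 17/25 = 0.6800
FA = 4/25 = 0.1600
z(H) = 0.468
z(FA) = -0.994
d' = z(H) − z(FA) = 0.468 − (-0.994) = 1.462

d-prime = 1.46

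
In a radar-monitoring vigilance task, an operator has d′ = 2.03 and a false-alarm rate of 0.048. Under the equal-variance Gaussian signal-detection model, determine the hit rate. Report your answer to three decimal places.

hit rate = 0.643

z(false-alarm rate) = z(0.048) = -1.6646
z(H) = z(FA) + d' = -1.6646 + 2.03 = 0.3654
hit rate = Φ(0.3654) = 0.6426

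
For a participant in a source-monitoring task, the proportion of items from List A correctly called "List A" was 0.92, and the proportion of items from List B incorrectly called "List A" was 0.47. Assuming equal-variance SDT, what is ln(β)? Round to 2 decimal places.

ln β = -0.98

z(0.92) = 1.405, z(0.47) = -0.075
ln β = −½·[z(H)² − z(FA)²] = −0.5 × (1.974 − 0.006) = -0.984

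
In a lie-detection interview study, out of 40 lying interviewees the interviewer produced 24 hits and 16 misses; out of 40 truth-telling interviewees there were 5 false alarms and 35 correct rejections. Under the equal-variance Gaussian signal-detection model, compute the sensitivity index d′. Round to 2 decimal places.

H = 24/40 = 0.6000
FA = 5/40 = 0.1250
z(0.6000) = 0.2533, z(0.1250) = -1.1503
d' = z(H) − z(FA) = 0.2533 − (-1.1503) = 1.4036

d′ = 1.40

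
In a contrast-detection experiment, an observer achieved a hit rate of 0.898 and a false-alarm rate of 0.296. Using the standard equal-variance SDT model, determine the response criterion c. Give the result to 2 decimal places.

z(H) = z(0.898) = 1.2702
z(FA) = z(0.296) = -0.5359
c = −½·[z(H) + z(FA)] = −0.5 × (1.2702 + (-0.5359)) = -0.36715

c = -0.37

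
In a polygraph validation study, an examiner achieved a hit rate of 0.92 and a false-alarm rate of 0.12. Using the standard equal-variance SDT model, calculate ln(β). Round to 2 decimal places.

Φ⁻¹(0.92) = 1.405, Φ⁻¹(0.12) = -1.175
ln β = −½·[z(H)² − z(FA)²] = −0.5 × (1.974 − 1.381) = -0.2965

ln β = -0.30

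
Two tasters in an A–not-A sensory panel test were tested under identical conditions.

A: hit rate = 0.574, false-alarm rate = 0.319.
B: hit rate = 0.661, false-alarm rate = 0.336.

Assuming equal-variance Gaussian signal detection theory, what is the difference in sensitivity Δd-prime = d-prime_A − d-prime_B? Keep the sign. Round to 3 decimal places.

A: z(0.574) = 0.1866, z(0.319) = -0.4705, d' = 0.6571
B: z(0.661) = 0.4152, z(0.336) = -0.4234, d' = 0.8386
Δd' = d'_A − d'_B = 0.6571 − 0.8386 = -0.1815
B has the higher sensitivity.

Δd-prime = -0.182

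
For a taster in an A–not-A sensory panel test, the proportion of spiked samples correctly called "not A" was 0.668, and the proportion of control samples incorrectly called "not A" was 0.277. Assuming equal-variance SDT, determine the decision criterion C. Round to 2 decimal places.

Φ⁻¹(H) = 0.4344
Φ⁻¹(FA) = -0.5918
c = −½·[z(H) + z(FA)] = −0.5 × (0.4344 + (-0.5918)) = 0.0787

C = 0.08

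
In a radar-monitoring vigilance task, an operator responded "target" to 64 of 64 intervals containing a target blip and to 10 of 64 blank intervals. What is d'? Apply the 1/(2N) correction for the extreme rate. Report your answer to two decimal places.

d' = 3.43

The hit rate is 64/64 = 1, so apply the 1/(2N) correction: H → 1 − 1/(2·64) = 0.99219.
z(H) = z(0.99219) = 2.418
z(FA) = z(0.15625) = -1.010
d' = 2.418 − (-1.010) = 3.428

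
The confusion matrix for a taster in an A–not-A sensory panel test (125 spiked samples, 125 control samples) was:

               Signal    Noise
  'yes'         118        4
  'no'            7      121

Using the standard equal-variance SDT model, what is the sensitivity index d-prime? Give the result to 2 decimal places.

d-prime = 3.44

H = 118/125 = 0.9440
FA = 4/125 = 0.0320
z(H) = z(0.9440) = 1.589
z(FA) = z(0.0320) = -1.852
d' = z(H) − z(FA) = 1.589 − (-1.852) = 3.441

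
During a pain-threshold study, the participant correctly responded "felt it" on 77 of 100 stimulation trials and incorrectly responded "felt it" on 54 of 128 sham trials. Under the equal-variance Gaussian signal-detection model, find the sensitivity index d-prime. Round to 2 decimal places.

H = 77/100 = 0.7700
FA = 54/128 = 0.4219
z(H) = 0.7388
z(FA) = -0.1970
d' = z(H) − z(FA) = 0.7388 − (-0.1970) = 0.9358

d-prime = 0.94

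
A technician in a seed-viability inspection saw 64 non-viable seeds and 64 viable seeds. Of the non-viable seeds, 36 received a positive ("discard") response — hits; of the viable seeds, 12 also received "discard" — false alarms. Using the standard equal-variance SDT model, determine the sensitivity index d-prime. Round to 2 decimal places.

d-prime = 1.04

H = 36/64 = 0.5625
FA = 12/64 = 0.1875
z(0.5625) = 0.157, z(0.1875) = -0.887
d' = z(H) − z(FA) = 0.157 − (-0.887) = 1.044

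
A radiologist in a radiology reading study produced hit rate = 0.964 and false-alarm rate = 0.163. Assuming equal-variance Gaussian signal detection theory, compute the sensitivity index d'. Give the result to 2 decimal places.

z(H) = z(0.964) = 1.799
z(FA) = z(0.163) = -0.982
d' = z(H) − z(FA) = 1.799 − (-0.982) = 2.781

d' = 2.78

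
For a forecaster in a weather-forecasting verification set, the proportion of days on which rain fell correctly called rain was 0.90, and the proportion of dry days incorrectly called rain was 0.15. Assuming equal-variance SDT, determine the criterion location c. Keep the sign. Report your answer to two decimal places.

c = -0.12

z(H) = z(0.90) = 1.282
z(FA) = z(0.15) = -1.036
c = −½·[z(H) + z(FA)] = −0.5 × (1.282 + (-1.036)) = -0.123
c < 0: the forecaster has a liberal response bias.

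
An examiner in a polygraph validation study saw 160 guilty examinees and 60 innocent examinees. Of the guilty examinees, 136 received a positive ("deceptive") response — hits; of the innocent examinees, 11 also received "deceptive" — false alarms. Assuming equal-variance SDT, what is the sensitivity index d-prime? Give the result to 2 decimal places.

d-prime = 1.94

H = 136/160 = 0.8500
FA = 11/60 = 0.1833
Φ⁻¹(H) = Φ⁻¹(0.8500) = 1.0364
Φ⁻¹(FA) = Φ⁻¹(0.1833) = -0.9029
d' = z(H) − z(FA) = 1.0364 − (-0.9029) = 1.9393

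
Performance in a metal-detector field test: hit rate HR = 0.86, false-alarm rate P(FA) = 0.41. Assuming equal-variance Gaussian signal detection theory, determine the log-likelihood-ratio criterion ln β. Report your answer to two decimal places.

z(0.86) = 1.080, z(0.41) = -0.228
ln β = −½·[z(H)² − z(FA)²] = −0.5 × (1.166 − 0.052) = -0.557

ln β = -0.56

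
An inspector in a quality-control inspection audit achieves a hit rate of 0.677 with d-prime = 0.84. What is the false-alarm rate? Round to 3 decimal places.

z(hit rate) = z(0.677) = 0.4593
z(FA) = z(H) − d' = 0.4593 − 0.84 = -0.3807
false-alarm rate = Φ(-0.3807) = 0.3517

false-alarm rate = 0.352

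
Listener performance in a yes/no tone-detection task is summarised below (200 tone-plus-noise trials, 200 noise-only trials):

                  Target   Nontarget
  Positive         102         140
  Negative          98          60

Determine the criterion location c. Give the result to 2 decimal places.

H = 102/200 = 0.5100
FA = 140/200 = 0.7000
z(H) = 0.025
z(FA) = 0.524
c = −½·[z(H) + z(FA)] = −0.5 × (0.025 + 0.524) = -0.2745
c < 0: the listener has a liberal response bias.

c = -0.27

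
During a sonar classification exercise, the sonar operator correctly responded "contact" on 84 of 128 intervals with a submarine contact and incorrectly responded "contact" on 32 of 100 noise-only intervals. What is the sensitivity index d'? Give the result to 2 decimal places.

H = 84/128 = 0.6562
FA = 32/100 = 0.3200
Φ⁻¹(H) = Φ⁻¹(0.6562) = 0.4021
Φ⁻¹(FA) = Φ⁻¹(0.3200) = -0.4677
d' = z(H) − z(FA) = 0.4021 − (-0.4677) = 0.8698

d' = 0.87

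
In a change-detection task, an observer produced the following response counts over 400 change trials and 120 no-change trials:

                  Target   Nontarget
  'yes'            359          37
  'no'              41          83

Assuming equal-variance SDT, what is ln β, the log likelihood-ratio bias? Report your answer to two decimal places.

H = 359/400 = 0.8975
FA = 37/120 = 0.3083
Φ⁻¹(H) = Φ⁻¹(0.8975) = 1.267
Φ⁻¹(FA) = Φ⁻¹(0.3083) = -0.501
ln β = −½·[z(H)² − z(FA)²] = −0.5 × (1.605 − 0.251) = -0.677

ln β = -0.68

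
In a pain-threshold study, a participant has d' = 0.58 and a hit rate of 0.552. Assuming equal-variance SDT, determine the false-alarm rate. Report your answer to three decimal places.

false-alarm rate = 0.327

z(hit rate) = z(0.552) = 0.1307
z(FA) = z(H) − d' = 0.1307 − 0.58 = -0.4493
false-alarm rate = Φ(-0.4493) = 0.3266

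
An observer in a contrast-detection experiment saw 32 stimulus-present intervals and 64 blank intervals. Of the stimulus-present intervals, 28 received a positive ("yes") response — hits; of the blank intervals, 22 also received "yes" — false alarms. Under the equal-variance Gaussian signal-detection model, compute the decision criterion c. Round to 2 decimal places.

H = 28/32 = 0.8750
FA = 22/64 = 0.3438
z(0.8750) = 1.1503, z(0.3438) = -0.4021
c = −½·[z(H) + z(FA)] = −0.5 × (1.1503 + (-0.4021)) = -0.3741
c < 0: the observer has a liberal response bias.

c = -0.37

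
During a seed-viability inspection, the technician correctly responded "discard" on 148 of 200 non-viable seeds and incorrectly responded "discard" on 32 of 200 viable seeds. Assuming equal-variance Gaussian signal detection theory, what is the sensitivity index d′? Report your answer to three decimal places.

H = 148/200 = 0.7400
FA = 32/200 = 0.1600
z(H) = 0.6433
z(FA) = -0.9945
d' = z(H) − z(FA) = 0.6433 − (-0.9945) = 1.6378

d′ = 1.638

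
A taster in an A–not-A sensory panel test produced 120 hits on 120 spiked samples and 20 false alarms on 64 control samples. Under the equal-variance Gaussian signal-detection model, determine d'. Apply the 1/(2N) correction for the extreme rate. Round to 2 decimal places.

d' = 3.13

The hit rate is 120/120 = 1, so apply the 1/(2N) correction: H → 1 − 1/(2·120) = 0.99583.
z(H) = z(0.99583) = 2.638
z(FA) = z(0.31250) = -0.489
d' = 2.638 − (-0.489) = 3.127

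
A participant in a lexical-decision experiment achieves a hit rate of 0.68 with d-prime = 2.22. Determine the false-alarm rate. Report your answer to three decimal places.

false-alarm rate = 0.040

z(hit rate) = z(0.68) = 0.4677
z(FA) = z(H) − d' = 0.4677 − 2.22 = -1.7523
false-alarm rate = Φ(-1.7523) = 0.0399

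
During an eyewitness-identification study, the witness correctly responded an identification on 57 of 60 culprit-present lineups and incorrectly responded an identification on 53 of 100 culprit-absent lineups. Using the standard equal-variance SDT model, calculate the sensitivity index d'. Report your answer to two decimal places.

H = 57/60 = 0.9500
FA = 53/100 = 0.5300
z(0.9500) = 1.6449, z(0.5300) = 0.0753
d' = z(H) − z(FA) = 1.6449 − 0.0753 = 1.5696

d' = 1.57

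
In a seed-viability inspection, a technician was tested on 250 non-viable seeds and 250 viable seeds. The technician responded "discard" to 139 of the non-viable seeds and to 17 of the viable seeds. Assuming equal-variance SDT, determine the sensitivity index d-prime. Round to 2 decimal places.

d-prime = 1.63

H = 139/250 = 0.5560
FA = 17/250 = 0.0680
z(0.5560) = 0.141, z(0.0680) = -1.491
d' = z(H) − z(FA) = 0.141 − (-1.491) = 1.632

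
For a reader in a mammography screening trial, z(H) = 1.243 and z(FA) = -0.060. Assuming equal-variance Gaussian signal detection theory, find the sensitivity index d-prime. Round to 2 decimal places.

d-prime = 1.30

d' = z(H) − z(FA) = 1.243 − (-0.060) = 1.303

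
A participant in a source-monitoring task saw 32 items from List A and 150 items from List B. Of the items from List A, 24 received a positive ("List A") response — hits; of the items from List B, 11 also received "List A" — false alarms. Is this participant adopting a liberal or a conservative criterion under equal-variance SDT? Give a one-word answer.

conservative

z(H) = 0.674, z(FA) = -1.451
c = −½·(z(H) + z(FA)) = 0.3885
c > 0 → conservative criterion (biased toward responding “no”).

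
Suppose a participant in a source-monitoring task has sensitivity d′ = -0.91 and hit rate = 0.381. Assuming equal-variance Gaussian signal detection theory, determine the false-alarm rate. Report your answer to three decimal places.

false-alarm rate = 0.728

z(hit rate) = z(0.381) = -0.3029
z(FA) = z(H) − d' = -0.3029 − (-0.91) = 0.6071
false-alarm rate = Φ(0.6071) = 0.7281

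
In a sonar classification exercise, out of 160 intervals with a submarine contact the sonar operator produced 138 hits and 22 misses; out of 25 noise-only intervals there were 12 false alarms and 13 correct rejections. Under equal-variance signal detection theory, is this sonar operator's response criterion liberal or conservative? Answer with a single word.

liberal

z(H) = 1.092, z(FA) = -0.050
c = −½·(z(H) + z(FA)) = -0.521
c < 0 → liberal criterion (biased toward responding “yes”).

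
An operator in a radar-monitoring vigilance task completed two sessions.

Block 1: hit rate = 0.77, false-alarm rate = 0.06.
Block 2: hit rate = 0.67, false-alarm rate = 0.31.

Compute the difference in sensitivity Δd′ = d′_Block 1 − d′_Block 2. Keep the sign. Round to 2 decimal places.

Block 1: z(0.77) = 0.739, z(0.06) = -1.555, d' = 2.294
Block 2: z(0.67) = 0.440, z(0.31) = -0.496, d' = 0.936
Δd' = d'_Block 1 − d'_Block 2 = 2.294 − 0.936 = 1.358
Block 1 has the higher sensitivity.

Δd′ = 1.36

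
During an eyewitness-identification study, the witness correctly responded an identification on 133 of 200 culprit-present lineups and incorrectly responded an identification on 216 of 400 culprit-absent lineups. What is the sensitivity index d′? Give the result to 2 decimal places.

H = 133/200 = 0.6650
FA = 216/400 = 0.5400
Φ⁻¹(H) = Φ⁻¹(0.6650) = 0.4261
Φ⁻¹(FA) = Φ⁻¹(0.5400) = 0.1004
d' = z(H) − z(FA) = 0.4261 − 0.1004 = 0.3257

d′ = 0.33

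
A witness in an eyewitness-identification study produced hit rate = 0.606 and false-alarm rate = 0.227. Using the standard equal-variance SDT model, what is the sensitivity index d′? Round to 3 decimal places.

z(H) = 0.2689
z(FA) = -0.7488
d' = z(H) − z(FA) = 0.2689 − (-0.7488) = 1.0177

d′ = 1.018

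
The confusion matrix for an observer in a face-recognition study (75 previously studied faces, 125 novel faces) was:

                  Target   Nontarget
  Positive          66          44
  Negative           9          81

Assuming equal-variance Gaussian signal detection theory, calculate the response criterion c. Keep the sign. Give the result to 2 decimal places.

c = -0.40

H = 66/75 = 0.8800
FA = 44/125 = 0.3520
Φ⁻¹(H) = Φ⁻¹(0.8800) = 1.175
Φ⁻¹(FA) = Φ⁻¹(0.3520) = -0.380
c = −½·[z(H) + z(FA)] = −0.5 × (1.175 + (-0.380)) = -0.3975
c < 0: the observer has a liberal response bias.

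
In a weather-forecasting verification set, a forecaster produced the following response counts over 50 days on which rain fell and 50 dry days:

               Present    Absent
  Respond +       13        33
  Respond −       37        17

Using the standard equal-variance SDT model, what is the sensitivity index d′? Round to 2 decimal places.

d′ = -1.06

H = 13/50 = 0.2600
FA = 33/50 = 0.6600
z(0.2600) = -0.6433, z(0.6600) = 0.4125
d' = z(H) − z(FA) = -0.6433 − 0.4125 = -1.0558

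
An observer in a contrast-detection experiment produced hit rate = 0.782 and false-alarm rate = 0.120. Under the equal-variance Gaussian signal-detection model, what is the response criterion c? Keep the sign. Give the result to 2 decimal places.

c = 0.20

Φ⁻¹(H) = Φ⁻¹(0.782) = 0.7790
Φ⁻¹(FA) = Φ⁻¹(0.120) = -1.1750
c = −½·[z(H) + z(FA)] = −0.5 × (0.7790 + (-1.1750)) = 0.1980
c > 0: the observer has a conservative response bias.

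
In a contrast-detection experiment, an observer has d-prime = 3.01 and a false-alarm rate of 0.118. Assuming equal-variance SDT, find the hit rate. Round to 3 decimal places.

z(false-alarm rate) = z(0.118) = -1.1850
z(H) = z(FA) + d' = -1.1850 + 3.01 = 1.8250
hit rate = Φ(1.8250) = 0.9660

hit rate = 0.966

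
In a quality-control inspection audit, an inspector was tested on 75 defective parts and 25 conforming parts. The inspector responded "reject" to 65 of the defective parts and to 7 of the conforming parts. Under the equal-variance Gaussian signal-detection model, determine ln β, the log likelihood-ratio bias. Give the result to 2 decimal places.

ln β = -0.45

H = 65/75 = 0.8667
FA = 7/25 = 0.2800
z(H) = z(0.8667) = 1.111
z(FA) = z(0.2800) = -0.583
ln β = −½·[z(H)² − z(FA)²] = −0.5 × (1.234 − 0.340) = -0.447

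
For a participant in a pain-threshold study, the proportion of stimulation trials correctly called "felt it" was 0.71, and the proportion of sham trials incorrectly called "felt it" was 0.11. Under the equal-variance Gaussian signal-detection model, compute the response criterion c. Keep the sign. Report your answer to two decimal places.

z(H) = 0.553
z(FA) = -1.227
c = −½·[z(H) + z(FA)] = −0.5 × (0.553 + (-1.227)) = 0.337

c = 0.34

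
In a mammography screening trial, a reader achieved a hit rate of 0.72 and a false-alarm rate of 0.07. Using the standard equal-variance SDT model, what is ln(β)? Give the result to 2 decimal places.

Φ⁻¹(H) = 0.583
Φ⁻¹(FA) = -1.476
ln β = −½·[z(H)² − z(FA)²] = −0.5 × (0.340 − 2.179) = 0.9195

ln β = 0.92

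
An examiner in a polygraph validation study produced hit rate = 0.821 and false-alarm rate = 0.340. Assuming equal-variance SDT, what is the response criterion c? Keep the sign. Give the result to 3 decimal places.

Φ⁻¹(H) = Φ⁻¹(0.821) = 0.9192
Φ⁻¹(FA) = Φ⁻¹(0.340) = -0.4125
c = −½·[z(H) + z(FA)] = −0.5 × (0.9192 + (-0.4125)) = -0.25335

c = -0.253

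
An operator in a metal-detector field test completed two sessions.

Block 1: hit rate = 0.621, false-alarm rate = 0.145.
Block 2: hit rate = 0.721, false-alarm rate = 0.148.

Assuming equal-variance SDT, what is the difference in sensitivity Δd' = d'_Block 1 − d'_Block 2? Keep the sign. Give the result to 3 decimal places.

Δd' = -0.265

Block 1: z(0.621) = 0.3081, z(0.145) = -1.0581, d' = 1.3662
Block 2: z(0.721) = 0.5858, z(0.148) = -1.0450, d' = 1.6308
Δd' = d'_Block 1 − d'_Block 2 = 1.3662 − 1.6308 = -0.2646
Block 2 has the higher sensitivity.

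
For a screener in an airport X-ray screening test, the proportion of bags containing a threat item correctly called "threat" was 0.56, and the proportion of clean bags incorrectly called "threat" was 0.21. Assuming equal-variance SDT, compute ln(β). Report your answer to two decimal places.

z(H) = z(0.56) = 0.151
z(FA) = z(0.21) = -0.806
ln β = −½·[z(H)² − z(FA)²] = −0.5 × (0.023 − 0.650) = 0.3135

ln β = 0.31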